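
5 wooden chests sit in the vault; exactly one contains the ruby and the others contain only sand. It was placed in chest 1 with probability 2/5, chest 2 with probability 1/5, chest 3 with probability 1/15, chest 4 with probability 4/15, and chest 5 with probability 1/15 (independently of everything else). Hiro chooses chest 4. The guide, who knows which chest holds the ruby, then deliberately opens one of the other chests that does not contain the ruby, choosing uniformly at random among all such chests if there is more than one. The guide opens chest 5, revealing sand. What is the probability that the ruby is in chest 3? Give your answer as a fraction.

1/13

Apply Bayes' rule, conditioning on where the ruby actually is.
If it is in chest 1 (prior 2/5): the guide has 3 equally likely choices, so probability 1/3; weight (2/5)·(1/3) = 2/15.
If it is in chest 2 (prior 1/5): the guide has 3 equally likely choices, so probability 1/3; weight (1/5)·(1/3) = 1/15.
If it is in chest 3 (prior 1/15): the guide has 3 equally likely choices, so probability 1/3; weight (1/15)·(1/3) = 1/45.
If it is in chest 4 (prior 4/15): the guide has 4 equally likely choices, so probability 1/4; weight (4/15)·(1/4) = 1/15.
If it is in chest 5 (prior 1/15): the guide opened chest 5, so this case is ruled out; weight (1/15)·0 = 0.
The weights sum to 13/45.
So P(the ruby in chest 3 | the guide opened chest 5) = (1/45) / (13/45) = 1/13.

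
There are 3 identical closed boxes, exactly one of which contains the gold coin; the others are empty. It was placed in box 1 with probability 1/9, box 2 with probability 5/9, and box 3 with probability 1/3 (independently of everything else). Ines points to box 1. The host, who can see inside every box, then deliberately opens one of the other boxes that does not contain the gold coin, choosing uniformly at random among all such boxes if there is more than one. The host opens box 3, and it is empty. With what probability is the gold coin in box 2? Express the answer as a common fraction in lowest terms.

Consider each possible location of the gold coin in turn.
If it is in box 1 (prior 1/9): the host has 2 equally likely choices, so probability 1/2; weight (1/9)·(1/2) = 1/18.
If it is in box 2 (prior 5/9): the host has no choice, probability 1; weight (5/9)·1 = 5/9.
If it is in box 3 (prior 1/3): the host opened box 3, so this case is ruled out; weight (1/3)·0 = 0.
The weights sum to 11/18.
So P(the gold coin in box 2 | the host opened box 3) = (5/9) / (11/18) = 10/11.

10/11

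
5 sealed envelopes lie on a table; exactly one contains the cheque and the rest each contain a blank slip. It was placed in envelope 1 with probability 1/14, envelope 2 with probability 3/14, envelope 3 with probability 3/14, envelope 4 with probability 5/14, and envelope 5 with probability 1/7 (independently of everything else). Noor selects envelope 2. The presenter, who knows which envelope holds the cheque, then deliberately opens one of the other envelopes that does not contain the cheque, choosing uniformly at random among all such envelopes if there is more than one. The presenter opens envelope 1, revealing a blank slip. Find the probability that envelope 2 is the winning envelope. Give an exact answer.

9/49

Apply Bayes' rule, conditioning on where the cheque actually is.
If it is in envelope 1 (prior 1/14): the presenter opened envelope 1, so this case is ruled out; weight (1/14)·0 = 0.
If it is in envelope 2 (prior 3/14): the presenter has 4 equally likely choices, so probability 1/4; weight (3/14)·(1/4) = 3/56.
If it is in envelope 3 (prior 3/14): the presenter has 3 equally likely choices, so probability 1/3; weight (3/14)·(1/3) = 1/14.
If it is in envelope 4 (prior 5/14): the presenter has 3 equally likely choices, so probability 1/3; weight (5/14)·(1/3) = 5/42.
If it is in envelope 5 (prior 1/7): the presenter has 3 equally likely choices, so probability 1/3; weight (1/7)·(1/3) = 1/21.
The weights sum to 7/24.
So P(the cheque in envelope 2 | the presenter opened envelope 1) = (3/56) / (7/24) = 9/49.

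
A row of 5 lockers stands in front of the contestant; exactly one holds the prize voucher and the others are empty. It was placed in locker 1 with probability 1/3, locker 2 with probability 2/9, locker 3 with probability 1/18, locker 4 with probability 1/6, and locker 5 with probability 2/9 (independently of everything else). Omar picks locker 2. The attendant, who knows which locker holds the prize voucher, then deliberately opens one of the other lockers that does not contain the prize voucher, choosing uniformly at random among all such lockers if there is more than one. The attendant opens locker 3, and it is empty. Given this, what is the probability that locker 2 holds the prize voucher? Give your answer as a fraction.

Condition on the true location of the prize voucher.
If it is in locker 1 (prior 1/3): the attendant has 3 equally likely choices, so probability 1/3; weight (1/3)·(1/3) = 1/9.
If it is in locker 2 (prior 2/9): the attendant has 4 equally likely choices, so probability 1/4; weight (2/9)·(1/4) = 1/18.
If it is in locker 3 (prior 1/18): the attendant opened locker 3, so this case is ruled out; weight (1/18)·0 = 0.
If it is in locker 4 (prior 1/6): the attendant has 3 equally likely choices, so probability 1/3; weight (1/6)·(1/3) = 1/18.
If it is in locker 5 (prior 2/9): the attendant has 3 equally likely choices, so probability 1/3; weight (2/9)·(1/3) = 2/27.
The weights sum to 8/27.
So P(the prize voucher in locker 2 | the attendant opened locker 3) = (1/18) / (8/27) = 3/16.

3/16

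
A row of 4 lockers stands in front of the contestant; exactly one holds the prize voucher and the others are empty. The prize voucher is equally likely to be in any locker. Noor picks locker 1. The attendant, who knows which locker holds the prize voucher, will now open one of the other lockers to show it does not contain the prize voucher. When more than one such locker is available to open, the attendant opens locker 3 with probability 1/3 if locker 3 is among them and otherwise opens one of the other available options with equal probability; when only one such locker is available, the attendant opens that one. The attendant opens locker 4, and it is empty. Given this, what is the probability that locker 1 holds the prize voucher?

2/9

Apply Bayes' rule, conditioning on where the prize voucher actually is.
If it is in locker 1 (prior 1/4): locker 3 is available but not opened; locker 4 gets probability (1 − 1/3)/2 = 1/3; weight (1/4)·(1/3) = 1/12.
If it is in locker 2 (prior 1/4): locker 3 is available but not opened, probability 2/3; weight (1/4)·(2/3) = 1/6.
If it is in locker 3 (prior 1/4): locker 3 holds the prize so is unavailable; the attendant chooses uniformly among the 2 others, probability 1/2; weight (1/4)·(1/2) = 1/8.
If it is in locker 4 (prior 1/4): the attendant opened locker 4, so this case is ruled out; weight (1/4)·0 = 0.
The weights sum to 3/8.
So P(the prize voucher in locker 1 | the attendant opened locker 4) = (1/12) / (3/8) = 2/9.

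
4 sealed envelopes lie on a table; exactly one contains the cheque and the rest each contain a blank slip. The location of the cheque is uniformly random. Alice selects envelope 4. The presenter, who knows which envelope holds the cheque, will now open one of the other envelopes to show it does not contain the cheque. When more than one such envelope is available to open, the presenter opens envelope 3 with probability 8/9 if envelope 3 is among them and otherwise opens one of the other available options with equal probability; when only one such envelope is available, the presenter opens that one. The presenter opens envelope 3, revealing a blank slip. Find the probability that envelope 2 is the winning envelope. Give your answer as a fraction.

1/3

Consider each possible location of the cheque in turn.
If it is in any of envelopes 1, 2, and 4 (prior 1/4 each): envelope 3 is available, opened with probability 8/9; weight (1/4)·(8/9) = 2/9 each.
If it is in envelope 3 (prior 1/4): the presenter opened envelope 3, so this case is ruled out; weight (1/4)·0 = 0.
The weights sum to 2/3.
So P(the cheque in envelope 2 | the presenter opened envelope 3) = (2/9) / (2/3) = 1/3.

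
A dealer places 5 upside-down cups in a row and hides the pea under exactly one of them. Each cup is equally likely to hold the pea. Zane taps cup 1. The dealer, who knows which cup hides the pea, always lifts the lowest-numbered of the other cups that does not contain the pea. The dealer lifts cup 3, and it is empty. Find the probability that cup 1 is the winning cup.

0

Apply Bayes' rule, conditioning on where the pea actually is.
If it is under any of cups 1, 4, and 5 (prior 1/5 each): the dealer would have opened cup 2 instead, probability 0; weight (1/5)·0 = 0 each.
If it is under cup 2 (prior 1/5): cup 3 is the lowest-numbered option available, probability 1; weight (1/5)·1 = 1/5.
If it is under cup 3 (prior 1/5): the dealer opened cup 3, so this case is ruled out; weight (1/5)·0 = 0.
The weights sum to 1/5.
So P(the pea under cup 1 | the dealer opened cup 3) = 0 / (1/5) = 0.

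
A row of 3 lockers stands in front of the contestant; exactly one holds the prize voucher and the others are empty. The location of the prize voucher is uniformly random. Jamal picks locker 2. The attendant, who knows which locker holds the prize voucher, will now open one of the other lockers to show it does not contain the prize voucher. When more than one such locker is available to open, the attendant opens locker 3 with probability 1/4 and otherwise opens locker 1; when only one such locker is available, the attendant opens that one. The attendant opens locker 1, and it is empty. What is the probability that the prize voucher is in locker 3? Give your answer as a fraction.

4/7

Condition on the true location of the prize voucher.
If it is in locker 1 (prior 1/3): the attendant opened locker 1, so this case is ruled out; weight (1/3)·0 = 0.
If it is in locker 2 (prior 1/3): locker 3 is available but not opened, probability 3/4; weight (1/3)·(3/4) = 1/4.
If it is in locker 3 (prior 1/3): only locker 1 is available, probability 1; weight (1/3)·1 = 1/3.
The weights sum to 7/12.
So P(the prize voucher in locker 3 | the attendant opened locker 1) = (1/3) / (7/12) = 4/7.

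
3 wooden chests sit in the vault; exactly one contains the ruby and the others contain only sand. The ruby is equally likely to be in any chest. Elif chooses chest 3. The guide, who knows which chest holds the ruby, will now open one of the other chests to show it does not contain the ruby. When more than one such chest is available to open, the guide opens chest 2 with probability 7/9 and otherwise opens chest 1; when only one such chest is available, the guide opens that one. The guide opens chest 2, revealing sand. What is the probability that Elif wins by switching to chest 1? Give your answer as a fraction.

Consider each possible location of the ruby in turn.
If it is in chest 1 (prior 1/3): only chest 2 is available, probability 1; weight (1/3)·1 = 1/3.
If it is in chest 2 (prior 1/3): the guide opened chest 2, so this case is ruled out; weight (1/3)·0 = 0.
If it is in chest 3 (prior 1/3): chest 2 is available, opened with probability 7/9; weight (1/3)·(7/9) = 7/27.
The weights sum to 16/27.
So P(the ruby in chest 1 | the guide opened chest 2) = (1/3) / (16/27) = 9/16.

9/16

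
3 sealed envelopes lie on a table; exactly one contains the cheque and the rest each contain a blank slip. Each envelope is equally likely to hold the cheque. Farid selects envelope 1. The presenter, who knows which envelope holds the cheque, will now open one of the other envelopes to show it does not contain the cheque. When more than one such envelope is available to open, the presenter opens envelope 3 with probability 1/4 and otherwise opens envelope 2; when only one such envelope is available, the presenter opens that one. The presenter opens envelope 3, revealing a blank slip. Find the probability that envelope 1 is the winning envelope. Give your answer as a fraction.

Consider each possible location of the cheque in turn.
If it is in envelope 1 (prior 1/3): envelope 3 is available, opened with probability 1/4; weight (1/3)·(1/4) = 1/12.
If it is in envelope 2 (prior 1/3): only envelope 3 is available, probability 1; weight (1/3)·1 = 1/3.
If it is in envelope 3 (prior 1/3): the presenter opened envelope 3, so this case is ruled out; weight (1/3)·0 = 0.
The weights sum to 5/12.
So P(the cheque in envelope 1 | the presenter opened envelope 3) = (1/12) / (5/12) = 1/5.

1/5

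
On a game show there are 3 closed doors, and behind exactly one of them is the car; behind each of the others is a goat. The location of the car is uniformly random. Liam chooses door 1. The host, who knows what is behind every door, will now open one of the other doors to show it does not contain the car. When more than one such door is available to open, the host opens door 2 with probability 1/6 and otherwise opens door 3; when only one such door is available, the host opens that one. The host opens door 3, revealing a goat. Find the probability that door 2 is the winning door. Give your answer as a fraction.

6/11

Apply Bayes' rule, conditioning on where the car actually is.
If it is behind door 1 (prior 1/3): door 2 is available but not opened, probability 5/6; weight (1/3)·(5/6) = 5/18.
If it is behind door 2 (prior 1/3): only door 3 is available, probability 1; weight (1/3)·1 = 1/3.
If it is behind door 3 (prior 1/3): the host opened door 3, so this case is ruled out; weight (1/3)·0 = 0.
The weights sum to 11/18.
So P(the car behind door 2 | the host opened door 3) = (1/3) / (11/18) = 6/11.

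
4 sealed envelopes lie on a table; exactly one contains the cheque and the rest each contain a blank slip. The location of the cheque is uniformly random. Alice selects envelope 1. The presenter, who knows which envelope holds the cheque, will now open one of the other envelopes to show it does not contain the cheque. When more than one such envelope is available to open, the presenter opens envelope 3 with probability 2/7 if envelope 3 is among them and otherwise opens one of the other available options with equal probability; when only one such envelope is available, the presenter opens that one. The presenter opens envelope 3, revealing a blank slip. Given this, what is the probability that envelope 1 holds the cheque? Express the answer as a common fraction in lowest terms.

Apply Bayes' rule, conditioning on where the cheque actually is.
If it is in any of envelopes 1, 2, and 4 (prior 1/4 each): envelope 3 is available, opened with probability 2/7; weight (1/4)·(2/7) = 1/14 each.
If it is in envelope 3 (prior 1/4): the presenter opened envelope 3, so this case is ruled out; weight (1/4)·0 = 0.
The weights sum to 3/14.
So P(the cheque in envelope 1 | the presenter opened envelope 3) = (1/14) / (3/14) = 1/3.

1/3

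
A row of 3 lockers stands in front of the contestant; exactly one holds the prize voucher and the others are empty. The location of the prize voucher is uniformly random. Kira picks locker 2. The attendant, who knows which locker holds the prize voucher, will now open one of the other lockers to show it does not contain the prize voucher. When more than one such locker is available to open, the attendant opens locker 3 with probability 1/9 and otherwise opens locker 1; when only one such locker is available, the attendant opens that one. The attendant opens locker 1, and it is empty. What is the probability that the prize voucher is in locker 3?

9/17

Consider each possible location of the prize voucher in turn.
If it is in locker 1 (prior 1/3): the attendant opened locker 1, so this case is ruled out; weight (1/3)·0 = 0.
If it is in locker 2 (prior 1/3): locker 3 is available but not opened, probability 8/9; weight (1/3)·(8/9) = 8/27.
If it is in locker 3 (prior 1/3): only locker 1 is available, probability 1; weight (1/3)·1 = 1/3.
The weights sum to 17/27.
So P(the prize voucher in locker 3 | the attendant opened locker 1) = (1/3) / (17/27) = 9/17.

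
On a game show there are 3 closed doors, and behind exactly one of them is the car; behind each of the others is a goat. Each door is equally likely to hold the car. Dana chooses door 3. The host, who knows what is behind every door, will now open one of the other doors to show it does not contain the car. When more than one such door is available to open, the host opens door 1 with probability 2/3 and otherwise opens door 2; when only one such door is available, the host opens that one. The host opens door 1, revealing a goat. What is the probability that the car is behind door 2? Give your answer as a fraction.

3/5

Condition on the true location of the car.
If it is behind door 1 (prior 1/3): the host opened door 1, so this case is ruled out; weight (1/3)·0 = 0.
If it is behind door 2 (prior 1/3): only door 1 is available, probability 1; weight (1/3)·1 = 1/3.
If it is behind door 3 (prior 1/3): door 1 is available, opened with probability 2/3; weight (1/3)·(2/3) = 2/9.
The weights sum to 5/9.
So P(the car behind door 2 | the host opened door 1) = (1/3) / (5/9) = 3/5.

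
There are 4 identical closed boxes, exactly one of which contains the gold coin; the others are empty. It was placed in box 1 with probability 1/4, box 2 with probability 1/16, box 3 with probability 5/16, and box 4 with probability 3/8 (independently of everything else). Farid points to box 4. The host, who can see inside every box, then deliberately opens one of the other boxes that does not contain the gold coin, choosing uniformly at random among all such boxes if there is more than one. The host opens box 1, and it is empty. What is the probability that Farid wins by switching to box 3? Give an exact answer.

1/2

Condition on the true location of the gold coin.
If it is in box 1 (prior 1/4): the host opened box 1, so this case is ruled out; weight (1/4)·0 = 0.
If it is in box 2 (prior 1/16): the host has 2 equally likely choices, so probability 1/2; weight (1/16)·(1/2) = 1/32.
If it is in box 3 (prior 5/16): the host has 2 equally likely choices, so probability 1/2; weight (5/16)·(1/2) = 5/32.
If it is in box 4 (prior 3/8): the host has 3 equally likely choices, so probability 1/3; weight (3/8)·(1/3) = 1/8.
The weights sum to 5/16.
So P(the gold coin in box 3 | the host opened box 1) = (5/32) / (5/16) = 1/2.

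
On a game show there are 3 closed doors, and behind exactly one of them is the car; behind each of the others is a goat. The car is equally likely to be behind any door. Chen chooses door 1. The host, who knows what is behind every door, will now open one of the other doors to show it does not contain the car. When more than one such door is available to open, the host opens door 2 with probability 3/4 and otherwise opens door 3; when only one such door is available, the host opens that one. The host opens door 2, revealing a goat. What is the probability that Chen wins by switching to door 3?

Consider each possible location of the car in turn.
If it is behind door 1 (prior 1/3): door 2 is available, opened with probability 3/4; weight (1/3)·(3/4) = 1/4.
If it is behind door 2 (prior 1/3): the host opened door 2, so this case is ruled out; weight (1/3)·0 = 0.
If it is behind door 3 (prior 1/3): only door 2 is available, probability 1; weight (1/3)·1 = 1/3.
The weights sum to 7/12.
So P(the car behind door 3 | the host opened door 2) = (1/3) / (7/12) = 4/7.

4/7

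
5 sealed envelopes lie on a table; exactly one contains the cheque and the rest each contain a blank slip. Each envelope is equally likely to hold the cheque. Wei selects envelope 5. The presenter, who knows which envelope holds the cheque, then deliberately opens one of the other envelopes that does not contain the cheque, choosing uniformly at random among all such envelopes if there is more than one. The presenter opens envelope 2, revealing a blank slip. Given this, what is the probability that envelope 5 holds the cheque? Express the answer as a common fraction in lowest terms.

1/5

Consider each possible location of the cheque in turn.
If it is in any of envelopes 1, 3, and 4 (prior 1/5 each): the presenter has 3 equally likely choices, so probability 1/3; weight (1/5)·(1/3) = 1/15 each.
If it is in envelope 2 (prior 1/5): the presenter opened envelope 2, so this case is ruled out; weight (1/5)·0 = 0.
If it is in envelope 5 (prior 1/5): the presenter has 4 equally likely choices, so probability 1/4; weight (1/5)·(1/4) = 1/20.
The weights sum to 1/4.
So P(the cheque in envelope 5 | the presenter opened envelope 2) = (1/20) / (1/4) = 1/5.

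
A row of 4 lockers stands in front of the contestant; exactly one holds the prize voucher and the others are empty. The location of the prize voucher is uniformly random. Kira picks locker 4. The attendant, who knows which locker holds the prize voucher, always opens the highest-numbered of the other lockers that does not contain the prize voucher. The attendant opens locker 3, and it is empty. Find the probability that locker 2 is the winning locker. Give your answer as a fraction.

Apply Bayes' rule, conditioning on where the prize voucher actually is.
If it is in any of lockers 1, 2, and 4 (prior 1/4 each): locker 3 is the highest-numbered option available, probability 1; weight (1/4)·1 = 1/4 each.
If it is in locker 3 (prior 1/4): the attendant opened locker 3, so this case is ruled out; weight (1/4)·0 = 0.
The weights sum to 3/4.
So P(the prize voucher in locker 2 | the attendant opened locker 3) = (1/4) / (3/4) = 1/3.

1/3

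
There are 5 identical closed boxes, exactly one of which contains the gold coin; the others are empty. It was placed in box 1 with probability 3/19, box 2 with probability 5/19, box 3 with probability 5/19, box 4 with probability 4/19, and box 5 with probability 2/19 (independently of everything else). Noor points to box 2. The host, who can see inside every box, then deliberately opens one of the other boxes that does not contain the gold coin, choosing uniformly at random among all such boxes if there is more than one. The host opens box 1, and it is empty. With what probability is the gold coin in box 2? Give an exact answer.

15/59

Apply Bayes' rule, conditioning on where the gold coin actually is.
If it is in box 1 (prior 3/19): the host opened box 1, so this case is ruled out; weight (3/19)·0 = 0.
If it is in box 2 (prior 5/19): the host has 4 equally likely choices, so probability 1/4; weight (5/19)·(1/4) = 5/76.
If it is in box 3 (prior 5/19): the host has 3 equally likely choices, so probability 1/3; weight (5/19)·(1/3) = 5/57.
If it is in box 4 (prior 4/19): the host has 3 equally likely choices, so probability 1/3; weight (4/19)·(1/3) = 4/57.
If it is in box 5 (prior 2/19): the host has 3 equally likely choices, so probability 1/3; weight (2/19)·(1/3) = 2/57.
The weights sum to 59/228.
So P(the gold coin in box 2 | the host opened box 1) = (5/76) / (59/228) = 15/59.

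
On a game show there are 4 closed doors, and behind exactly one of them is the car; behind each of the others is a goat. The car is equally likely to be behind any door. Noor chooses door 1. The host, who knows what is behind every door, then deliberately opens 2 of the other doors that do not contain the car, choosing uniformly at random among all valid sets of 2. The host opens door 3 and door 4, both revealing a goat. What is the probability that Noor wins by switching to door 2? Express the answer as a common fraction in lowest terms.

Consider each possible location of the car in turn.
If it is behind door 1 (prior 1/4): the host has 3 equally likely choices, so probability 1/3; weight (1/4)·(1/3) = 1/12.
If it is behind door 2 (prior 1/4): the host has no choice, probability 1; weight (1/4)·1 = 1/4.
If it is behind either of doors 3 and 4 (prior 1/4 each): that door was opened and seen not to hold the prize — ruled out; weight (1/4)·0 = 0 each.
The weights sum to 1/3.
So P(the car behind door 2 | the host opened door 3 and door 4) = (1/4) / (1/3) = 3/4.

3/4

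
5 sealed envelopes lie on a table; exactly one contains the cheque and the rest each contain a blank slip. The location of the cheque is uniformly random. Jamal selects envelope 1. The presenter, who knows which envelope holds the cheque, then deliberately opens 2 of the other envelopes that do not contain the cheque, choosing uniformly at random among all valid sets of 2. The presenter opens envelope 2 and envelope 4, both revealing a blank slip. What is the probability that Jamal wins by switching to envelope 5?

Apply Bayes' rule, conditioning on where the cheque actually is.
If it is in envelope 1 (prior 1/5): the presenter has 6 equally likely choices, so probability 1/6; weight (1/5)·(1/6) = 1/30.
If it is in either of envelopes 2 and 4 (prior 1/5 each): that envelope was opened and seen not to hold the prize — ruled out; weight (1/5)·0 = 0 each.
If it is in either of envelopes 3 and 5 (prior 1/5 each): the presenter has 3 equally likely choices, so probability 1/3; weight (1/5)·(1/3) = 1/15 each.
The weights sum to 1/6.
So P(the cheque in envelope 5 | the presenter opened envelope 2 and envelope 4) = (1/15) / (1/6) = 2/5.

2/5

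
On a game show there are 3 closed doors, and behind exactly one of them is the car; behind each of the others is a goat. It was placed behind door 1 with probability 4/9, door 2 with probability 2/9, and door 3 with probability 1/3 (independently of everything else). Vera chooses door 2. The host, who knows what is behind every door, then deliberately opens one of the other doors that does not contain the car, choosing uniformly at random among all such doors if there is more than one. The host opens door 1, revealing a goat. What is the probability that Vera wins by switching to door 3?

Consider each possible location of the car in turn.
If it is behind door 1 (prior 4/9): the host opened door 1, so this case is ruled out; weight (4/9)·0 = 0.
If it is behind door 2 (prior 2/9): the host has 2 equally likely choices, so probability 1/2; weight (2/9)·(1/2) = 1/9.
If it is behind door 3 (prior 1/3): the host has no choice, probability 1; weight (1/3)·1 = 1/3.
The weights sum to 4/9.
So P(the car behind door 3 | the host opened door 1) = (1/3) / (4/9) = 3/4.

3/4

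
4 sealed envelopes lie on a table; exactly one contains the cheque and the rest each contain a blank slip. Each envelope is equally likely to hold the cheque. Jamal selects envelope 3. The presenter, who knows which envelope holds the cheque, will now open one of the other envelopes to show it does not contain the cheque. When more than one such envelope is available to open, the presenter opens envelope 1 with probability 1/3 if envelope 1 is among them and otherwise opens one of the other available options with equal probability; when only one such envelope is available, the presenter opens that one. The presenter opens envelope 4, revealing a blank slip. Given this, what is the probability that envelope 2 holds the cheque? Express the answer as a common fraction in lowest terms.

4/9

Consider each possible location of the cheque in turn.
If it is in envelope 1 (prior 1/4): envelope 1 holds the prize so is unavailable; the presenter chooses uniformly among the 2 others, probability 1/2; weight (1/4)·(1/2) = 1/8.
If it is in envelope 2 (prior 1/4): envelope 1 is available but not opened, probability 2/3; weight (1/4)·(2/3) = 1/6.
If it is in envelope 3 (prior 1/4): envelope 1 is available but not opened; envelope 4 gets probability (1 − 1/3)/2 = 1/3; weight (1/4)·(1/3) = 1/12.
If it is in envelope 4 (prior 1/4): the presenter opened envelope 4, so this case is ruled out; weight (1/4)·0 = 0.
The weights sum to 3/8.
So P(the cheque in envelope 2 | the presenter opened envelope 4) = (1/6) / (3/8) = 4/9.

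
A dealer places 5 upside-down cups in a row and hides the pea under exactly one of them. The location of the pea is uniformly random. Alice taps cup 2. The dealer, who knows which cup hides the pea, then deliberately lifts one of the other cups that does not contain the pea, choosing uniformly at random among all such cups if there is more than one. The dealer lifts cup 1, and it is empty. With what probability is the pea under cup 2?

Condition on the true location of the pea.
If it is under cup 1 (prior 1/5): the dealer opened cup 1, so this case is ruled out; weight (1/5)·0 = 0.
If it is under cup 2 (prior 1/5): the dealer has 4 equally likely choices, so probability 1/4; weight (1/5)·(1/4) = 1/20.
If it is under any of cups 3, 4, and 5 (prior 1/5 each): the dealer has 3 equally likely choices, so probability 1/3; weight (1/5)·(1/3) = 1/15 each.
The weights sum to 1/4.
So P(the pea under cup 2 | the dealer opened cup 1) = (1/20) / (1/4) = 1/5.

1/5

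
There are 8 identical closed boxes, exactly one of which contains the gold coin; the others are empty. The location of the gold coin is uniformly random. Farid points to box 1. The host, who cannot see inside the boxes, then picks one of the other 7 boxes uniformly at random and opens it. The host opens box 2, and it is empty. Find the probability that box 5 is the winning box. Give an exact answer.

1/7

Condition on the true location of the gold coin.
If it is in any of boxes 1, 3, 4, 5, 6, 7, and 8 (prior 1/8 each): the host picks box 2 with probability 1/7 regardless, and it is not the prize; weight (1/8)·(1/7) = 1/56 each.
If it is in box 2 (prior 1/8): the host opened box 2, so this case is ruled out; weight (1/8)·0 = 0.
The weights sum to 1/8.
So P(the gold coin in box 5 | the host opened box 2) = (1/56) / (1/8) = 1/7.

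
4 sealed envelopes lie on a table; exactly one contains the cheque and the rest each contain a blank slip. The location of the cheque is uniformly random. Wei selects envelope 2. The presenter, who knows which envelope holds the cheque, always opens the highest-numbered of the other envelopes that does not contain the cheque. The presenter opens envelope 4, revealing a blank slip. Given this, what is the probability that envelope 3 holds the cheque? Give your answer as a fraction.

1/3

Consider each possible location of the cheque in turn.
If it is in any of envelopes 1, 2, and 3 (prior 1/4 each): envelope 4 is the highest-numbered option available, probability 1; weight (1/4)·1 = 1/4 each.
If it is in envelope 4 (prior 1/4): the presenter opened envelope 4, so this case is ruled out; weight (1/4)·0 = 0.
The weights sum to 3/4.
So P(the cheque in envelope 3 | the presenter opened envelope 4) = (1/4) / (3/4) = 1/3.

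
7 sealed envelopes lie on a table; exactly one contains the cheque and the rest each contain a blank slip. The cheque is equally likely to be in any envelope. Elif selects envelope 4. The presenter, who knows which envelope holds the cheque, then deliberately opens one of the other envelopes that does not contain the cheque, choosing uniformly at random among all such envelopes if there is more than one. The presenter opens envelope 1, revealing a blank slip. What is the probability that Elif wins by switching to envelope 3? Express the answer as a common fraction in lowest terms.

6/35

Condition on the true location of the cheque.
If it is in envelope 1 (prior 1/7): the presenter opened envelope 1, so this case is ruled out; weight (1/7)·0 = 0.
If it is in any of envelopes 2, 3, 5, 6, and 7 (prior 1/7 each): the presenter has 5 equally likely choices, so probability 1/5; weight (1/7)·(1/5) = 1/35 each.
If it is in envelope 4 (prior 1/7): the presenter has 6 equally likely choices, so probability 1/6; weight (1/7)·(1/6) = 1/42.
The weights sum to 1/6.
So P(the cheque in envelope 3 | the presenter opened envelope 1) = (1/35) / (1/6) = 6/35.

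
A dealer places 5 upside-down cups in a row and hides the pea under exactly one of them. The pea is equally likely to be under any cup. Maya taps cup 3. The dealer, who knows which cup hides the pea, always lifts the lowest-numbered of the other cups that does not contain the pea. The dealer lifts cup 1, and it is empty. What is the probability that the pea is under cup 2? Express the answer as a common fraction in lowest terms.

1/4

Consider each possible location of the pea in turn.
If it is under cup 1 (prior 1/5): the dealer opened cup 1, so this case is ruled out; weight (1/5)·0 = 0.
If it is under any of cups 2, 3, 4, and 5 (prior 1/5 each): cup 1 is the lowest-numbered option available, probability 1; weight (1/5)·1 = 1/5 each.
The weights sum to 4/5.
So P(the pea under cup 2 | the dealer opened cup 1) = (1/5) / (4/5) = 1/4.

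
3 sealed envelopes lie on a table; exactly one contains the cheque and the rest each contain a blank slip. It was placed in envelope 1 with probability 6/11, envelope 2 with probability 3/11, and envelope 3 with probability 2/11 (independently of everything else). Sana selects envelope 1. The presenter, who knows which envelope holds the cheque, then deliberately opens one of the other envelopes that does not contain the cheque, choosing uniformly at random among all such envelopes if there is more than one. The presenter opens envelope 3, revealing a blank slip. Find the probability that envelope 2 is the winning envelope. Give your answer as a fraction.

1/2

Apply Bayes' rule, conditioning on where the cheque actually is.
If it is in envelope 1 (prior 6/11): the presenter has 2 equally likely choices, so probability 1/2; weight (6/11)·(1/2) = 3/11.
If it is in envelope 2 (prior 3/11): the presenter has no choice, probability 1; weight (3/11)·1 = 3/11.
If it is in envelope 3 (prior 2/11): the presenter opened envelope 3, so this case is ruled out; weight (2/11)·0 = 0.
The weights sum to 6/11.
So P(the cheque in envelope 2 | the presenter opened envelope 3) = (3/11) / (6/11) = 1/2.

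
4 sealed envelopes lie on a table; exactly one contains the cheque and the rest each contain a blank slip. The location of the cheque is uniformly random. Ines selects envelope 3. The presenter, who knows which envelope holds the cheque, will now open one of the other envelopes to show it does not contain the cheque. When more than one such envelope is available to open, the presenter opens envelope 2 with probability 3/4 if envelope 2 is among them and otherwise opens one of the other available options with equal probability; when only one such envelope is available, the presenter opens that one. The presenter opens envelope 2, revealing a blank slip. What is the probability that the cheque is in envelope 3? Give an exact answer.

Condition on the true location of the cheque.
If it is in any of envelopes 1, 3, and 4 (prior 1/4 each): envelope 2 is available, opened with probability 3/4; weight (1/4)·(3/4) = 3/16 each.
If it is in envelope 2 (prior 1/4): the presenter opened envelope 2, so this case is ruled out; weight (1/4)·0 = 0.
The weights sum to 9/16.
So P(the cheque in envelope 3 | the presenter opened envelope 2) = (3/16) / (9/16) = 1/3.

1/3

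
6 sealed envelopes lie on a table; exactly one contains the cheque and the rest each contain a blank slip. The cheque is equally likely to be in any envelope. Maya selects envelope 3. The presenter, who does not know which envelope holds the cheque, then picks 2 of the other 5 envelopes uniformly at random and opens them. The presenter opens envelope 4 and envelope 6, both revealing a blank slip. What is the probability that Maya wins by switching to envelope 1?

1/4

Consider each possible location of the cheque in turn.
If it is in any of envelopes 1, 2, 3, and 5 (prior 1/6 each): the presenter picks exactly this set with probability 1/10 regardless, and none is the prize; weight (1/6)·(1/10) = 1/60 each.
If it is in either of envelopes 4 and 6 (prior 1/6 each): that envelope was opened and seen not to hold the prize — ruled out; weight (1/6)·0 = 0 each.
The weights sum to 1/15.
So P(the cheque in envelope 1 | the presenter opened envelope 4 and envelope 6) = (1/60) / (1/15) = 1/4.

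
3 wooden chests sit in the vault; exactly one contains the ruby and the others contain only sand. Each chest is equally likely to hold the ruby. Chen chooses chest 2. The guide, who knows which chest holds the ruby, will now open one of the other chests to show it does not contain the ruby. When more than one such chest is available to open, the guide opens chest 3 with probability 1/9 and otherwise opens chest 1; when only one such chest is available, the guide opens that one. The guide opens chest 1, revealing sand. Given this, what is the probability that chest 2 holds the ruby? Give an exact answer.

Apply Bayes' rule, conditioning on where the ruby actually is.
If it is in chest 1 (prior 1/3): the guide opened chest 1, so this case is ruled out; weight (1/3)·0 = 0.
If it is in chest 2 (prior 1/3): chest 3 is available but not opened, probability 8/9; weight (1/3)·(8/9) = 8/27.
If it is in chest 3 (prior 1/3): only chest 1 is available, probability 1; weight (1/3)·1 = 1/3.
The weights sum to 17/27.
So P(the ruby in chest 2 | the guide opened chest 1) = (8/27) / (17/27) = 8/17.

8/17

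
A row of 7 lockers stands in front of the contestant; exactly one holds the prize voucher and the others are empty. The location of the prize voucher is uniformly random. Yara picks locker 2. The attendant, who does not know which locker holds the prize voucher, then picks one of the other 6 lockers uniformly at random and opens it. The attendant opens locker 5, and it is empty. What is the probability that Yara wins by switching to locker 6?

1/6

Condition on the true location of the prize voucher.
If it is in any of lockers 1, 2, 3, 4, 6, and 7 (prior 1/7 each): the attendant picks locker 5 with probability 1/6 regardless, and it is not the prize; weight (1/7)·(1/6) = 1/42 each.
If it is in locker 5 (prior 1/7): the attendant opened locker 5, so this case is ruled out; weight (1/7)·0 = 0.
The weights sum to 1/7.
So P(the prize voucher in locker 6 | the attendant opened locker 5) = (1/42) / (1/7) = 1/6.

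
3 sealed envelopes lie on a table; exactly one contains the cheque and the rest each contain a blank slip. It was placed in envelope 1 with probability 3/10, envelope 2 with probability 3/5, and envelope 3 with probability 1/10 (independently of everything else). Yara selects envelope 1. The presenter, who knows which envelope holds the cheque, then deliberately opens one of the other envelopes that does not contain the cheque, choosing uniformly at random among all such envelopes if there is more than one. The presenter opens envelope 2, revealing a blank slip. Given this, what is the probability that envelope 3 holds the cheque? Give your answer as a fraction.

2/5

Condition on the true location of the cheque.
If it is in envelope 1 (prior 3/10): the presenter has 2 equally likely choices, so probability 1/2; weight (3/10)·(1/2) = 3/20.
If it is in envelope 2 (prior 3/5): the presenter opened envelope 2, so this case is ruled out; weight (3/5)·0 = 0.
If it is in envelope 3 (prior 1/10): the presenter has no choice, probability 1; weight (1/10)·1 = 1/10.
The weights sum to 1/4.
So P(the cheque in envelope 3 | the presenter opened envelope 2) = (1/10) / (1/4) = 2/5.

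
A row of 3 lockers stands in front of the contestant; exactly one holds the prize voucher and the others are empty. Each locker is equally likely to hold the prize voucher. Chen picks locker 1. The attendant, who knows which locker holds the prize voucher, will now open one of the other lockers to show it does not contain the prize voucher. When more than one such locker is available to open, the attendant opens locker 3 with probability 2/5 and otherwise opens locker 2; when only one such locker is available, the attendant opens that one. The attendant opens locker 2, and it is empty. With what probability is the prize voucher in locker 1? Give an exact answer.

3/8

Consider each possible location of the prize voucher in turn.
If it is in locker 1 (prior 1/3): locker 3 is available but not opened, probability 3/5; weight (1/3)·(3/5) = 1/5.
If it is in locker 2 (prior 1/3): the attendant opened locker 2, so this case is ruled out; weight (1/3)·0 = 0.
If it is in locker 3 (prior 1/3): only locker 2 is available, probability 1; weight (1/3)·1 = 1/3.
The weights sum to 8/15.
So P(the prize voucher in locker 1 | the attendant opened locker 2) = (1/5) / (8/15) = 3/8.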